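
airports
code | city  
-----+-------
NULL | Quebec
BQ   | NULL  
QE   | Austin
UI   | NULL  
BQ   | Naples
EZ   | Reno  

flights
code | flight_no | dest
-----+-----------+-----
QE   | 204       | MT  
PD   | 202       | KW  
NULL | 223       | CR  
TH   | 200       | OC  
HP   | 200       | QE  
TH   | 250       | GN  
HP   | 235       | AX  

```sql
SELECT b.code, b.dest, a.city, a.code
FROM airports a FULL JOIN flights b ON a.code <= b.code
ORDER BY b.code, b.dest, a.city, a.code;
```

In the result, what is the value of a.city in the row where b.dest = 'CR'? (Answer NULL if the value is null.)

NULL

FULL OUTER JOIN keeps every row from both sides; unmatched rows get NULL for the other side's columns.
Matching on a.code <= b.code. A NULL in a compared column never satisfies the condition.
Matched pairs: 21; unmatched a rows kept: 2; unmatched b rows kept: 1.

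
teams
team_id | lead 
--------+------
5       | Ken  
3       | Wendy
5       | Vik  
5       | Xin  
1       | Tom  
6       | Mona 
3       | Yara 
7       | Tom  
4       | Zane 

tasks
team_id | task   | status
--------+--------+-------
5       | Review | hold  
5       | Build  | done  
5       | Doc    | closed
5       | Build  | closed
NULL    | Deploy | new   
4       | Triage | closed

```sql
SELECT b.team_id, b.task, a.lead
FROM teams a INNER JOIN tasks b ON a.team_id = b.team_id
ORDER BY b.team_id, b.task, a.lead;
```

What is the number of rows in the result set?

13

INNER JOIN keeps only pairs where the ON condition holds.
Matching on a.team_id = b.team_id. A NULL in a compared column never satisfies the condition.
- a (team_id=5) pairs with 4 row(s) of b.
- a (team_id=3) has no partner → excluded.
- a (team_id=5) pairs with 4 row(s) of b.
- a (team_id=5) pairs with 4 row(s) of b.
- a (team_id=1) has no partner → excluded.
- a (team_id=6) has no partner → excluded.
- a (team_id=3) has no partner → excluded.
- a (team_id=7) has no partner → excluded.
- a (team_id=4) pairs with 1 row(s) of b.
Total: 13 rows.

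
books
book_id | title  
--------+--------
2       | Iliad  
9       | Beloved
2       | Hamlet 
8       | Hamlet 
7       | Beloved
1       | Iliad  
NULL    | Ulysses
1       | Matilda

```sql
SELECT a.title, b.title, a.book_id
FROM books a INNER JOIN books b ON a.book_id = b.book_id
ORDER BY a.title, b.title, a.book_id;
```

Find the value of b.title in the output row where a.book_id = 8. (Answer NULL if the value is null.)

Hamlet

INNER JOIN keeps only pairs where the ON condition holds.
Matching on a.book_id = b.book_id. A NULL in a compared column never satisfies the condition.
- a[0] book_id=2 → 2 match(es) in b → 2 row(s).
- a[1] book_id=9 → 1 match(es) in b → 1 row(s).
- a[2] book_id=2 → 2 match(es) in b → 2 row(s).
- a[3] book_id=8 → 1 match(es) in b → 1 row(s).
- a[4] book_id=7 → 1 match(es) in b → 1 row(s).
- a[5] book_id=1 → 2 match(es) in b → 2 row(s).
- a[6] book_id=NULL → no match; dropped.
- a[7] book_id=1 → 2 match(es) in b → 2 row(s).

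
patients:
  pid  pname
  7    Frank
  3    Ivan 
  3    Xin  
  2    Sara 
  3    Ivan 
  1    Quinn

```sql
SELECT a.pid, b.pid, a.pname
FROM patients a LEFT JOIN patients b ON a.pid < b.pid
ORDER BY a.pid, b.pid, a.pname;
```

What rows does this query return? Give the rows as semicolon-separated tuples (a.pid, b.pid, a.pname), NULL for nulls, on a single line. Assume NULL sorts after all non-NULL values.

(1, 2, Quinn); (1, 3, Quinn); (1, 3, Quinn); (1, 3, Quinn); (1, 7, Quinn); (2, 3, Sara); (2, 3, Sara); (2, 3, Sara); (2, 7, Sara); (3, 7, Ivan); (3, 7, Ivan); (3, 7, Xin); (7, NULL, Frank)

LEFT JOIN keeps every row from `patients a`; unmatched rows get NULL for `patients b`'s columns.
Matching on a.pid < b.pid.
- a[0] pid=7 → no match; kept with NULLs on the b side.
- a[1] pid=3 → 1 match(es) in b → 1 row(s).
- a[2] pid=3 → 1 match(es) in b → 1 row(s).
- a[3] pid=2 → 4 match(es) in b → 4 row(s).
- a[4] pid=3 → 1 match(es) in b → 1 row(s).
- a[5] pid=1 → 5 match(es) in b → 5 row(s).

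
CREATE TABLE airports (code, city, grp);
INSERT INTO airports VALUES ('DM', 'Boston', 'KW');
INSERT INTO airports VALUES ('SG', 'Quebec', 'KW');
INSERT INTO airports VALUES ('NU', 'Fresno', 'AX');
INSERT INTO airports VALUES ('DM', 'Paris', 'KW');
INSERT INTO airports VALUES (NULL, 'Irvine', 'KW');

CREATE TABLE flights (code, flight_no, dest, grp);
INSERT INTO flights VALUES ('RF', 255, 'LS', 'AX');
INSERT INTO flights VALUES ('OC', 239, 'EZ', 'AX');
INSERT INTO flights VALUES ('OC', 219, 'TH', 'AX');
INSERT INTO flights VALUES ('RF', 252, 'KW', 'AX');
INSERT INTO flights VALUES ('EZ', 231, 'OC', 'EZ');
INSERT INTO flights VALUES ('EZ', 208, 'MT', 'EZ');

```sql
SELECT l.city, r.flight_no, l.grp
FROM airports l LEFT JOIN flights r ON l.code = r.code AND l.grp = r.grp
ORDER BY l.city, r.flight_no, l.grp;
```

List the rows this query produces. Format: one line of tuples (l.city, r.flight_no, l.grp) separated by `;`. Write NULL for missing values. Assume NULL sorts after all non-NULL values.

LEFT JOIN keeps every row from `airports`; unmatched rows get NULL for `flights`'s columns.
Matching on l.code = r.code AND l.grp = r.grp. A NULL in a compared column never satisfies the condition.
Matched pairs: 0; unmatched l rows kept: 5.

(Boston, NULL, KW); (Fresno, NULL, AX); (Irvine, NULL, KW); (Paris, NULL, KW); (Quebec, NULL, KW)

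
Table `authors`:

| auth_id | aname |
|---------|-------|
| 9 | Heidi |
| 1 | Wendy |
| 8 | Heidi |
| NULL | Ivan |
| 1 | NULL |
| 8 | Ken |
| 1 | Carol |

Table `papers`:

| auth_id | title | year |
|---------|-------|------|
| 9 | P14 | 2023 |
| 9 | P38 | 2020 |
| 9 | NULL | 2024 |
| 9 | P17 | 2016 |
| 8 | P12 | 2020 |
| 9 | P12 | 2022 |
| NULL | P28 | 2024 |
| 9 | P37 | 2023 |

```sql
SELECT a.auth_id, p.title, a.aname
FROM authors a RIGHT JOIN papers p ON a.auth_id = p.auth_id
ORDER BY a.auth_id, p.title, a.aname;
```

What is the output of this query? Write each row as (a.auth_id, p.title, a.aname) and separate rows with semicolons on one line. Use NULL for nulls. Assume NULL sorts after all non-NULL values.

(8, P12, Heidi); (8, P12, Ken); (9, P12, Heidi); (9, P14, Heidi); (9, P17, Heidi); (9, P37, Heidi); (9, P38, Heidi); (9, NULL, Heidi); (NULL, P28, NULL)

RIGHT JOIN keeps every row from `papers`; unmatched rows get NULL for `authors`'s columns.
Matching on a.auth_id = p.auth_id. A NULL in a compared column never satisfies the condition.
Matched pairs: 8; unmatched p rows kept: 1.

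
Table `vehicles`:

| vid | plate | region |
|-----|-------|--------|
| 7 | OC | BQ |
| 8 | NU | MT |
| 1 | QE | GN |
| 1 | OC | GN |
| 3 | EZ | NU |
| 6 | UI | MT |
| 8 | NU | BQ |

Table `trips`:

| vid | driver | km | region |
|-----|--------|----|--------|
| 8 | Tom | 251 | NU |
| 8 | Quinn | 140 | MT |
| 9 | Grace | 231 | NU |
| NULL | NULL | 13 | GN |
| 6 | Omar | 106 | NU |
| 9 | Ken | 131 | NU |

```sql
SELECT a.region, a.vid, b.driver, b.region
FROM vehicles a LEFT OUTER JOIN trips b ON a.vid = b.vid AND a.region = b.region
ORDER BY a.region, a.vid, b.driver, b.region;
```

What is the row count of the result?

LEFT JOIN keeps every row from `vehicles`; unmatched rows get NULL for `trips`'s columns.
Matching on a.vid = b.vid AND a.region = b.region. A NULL in a compared column never satisfies the condition.
Matched pairs: 1; unmatched a rows kept: 6.
Total: 1 matched + 6 padded = 7 rows.

7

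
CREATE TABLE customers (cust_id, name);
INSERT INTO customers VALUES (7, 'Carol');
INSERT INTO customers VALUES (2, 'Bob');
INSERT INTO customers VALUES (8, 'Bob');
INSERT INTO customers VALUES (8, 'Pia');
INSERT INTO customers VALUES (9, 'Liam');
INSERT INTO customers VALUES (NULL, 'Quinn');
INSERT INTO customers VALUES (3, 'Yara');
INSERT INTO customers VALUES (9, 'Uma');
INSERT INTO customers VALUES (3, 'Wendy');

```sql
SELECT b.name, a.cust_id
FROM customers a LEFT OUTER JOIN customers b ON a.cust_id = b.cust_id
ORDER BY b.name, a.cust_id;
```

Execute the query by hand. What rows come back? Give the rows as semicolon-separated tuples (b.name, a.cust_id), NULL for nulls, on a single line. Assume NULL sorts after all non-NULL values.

(Bob, 2); (Bob, 8); (Bob, 8); (Carol, 7); (Liam, 9); (Liam, 9); (Pia, 8); (Pia, 8); (Uma, 9); (Uma, 9); (Wendy, 3); (Wendy, 3); (Yara, 3); (Yara, 3); (NULL, NULL)

LEFT JOIN keeps every row from `customers a`; unmatched rows get NULL for `customers b`'s columns.
Matching on a.cust_id = b.cust_id. A NULL in a compared column never satisfies the condition.
- a (cust_id=7) pairs with 1 row(s) of b.
- a (cust_id=2) pairs with 1 row(s) of b.
- a (cust_id=8) pairs with 2 row(s) of b.
- a (cust_id=8) pairs with 2 row(s) of b.
- a (cust_id=9) pairs with 2 row(s) of b.
- a (cust_id=NULL) has no partner → padded with NULL.
- a (cust_id=3) pairs with 2 row(s) of b.
- a (cust_id=9) pairs with 2 row(s) of b.
- a (cust_id=3) pairs with 2 row(s) of b.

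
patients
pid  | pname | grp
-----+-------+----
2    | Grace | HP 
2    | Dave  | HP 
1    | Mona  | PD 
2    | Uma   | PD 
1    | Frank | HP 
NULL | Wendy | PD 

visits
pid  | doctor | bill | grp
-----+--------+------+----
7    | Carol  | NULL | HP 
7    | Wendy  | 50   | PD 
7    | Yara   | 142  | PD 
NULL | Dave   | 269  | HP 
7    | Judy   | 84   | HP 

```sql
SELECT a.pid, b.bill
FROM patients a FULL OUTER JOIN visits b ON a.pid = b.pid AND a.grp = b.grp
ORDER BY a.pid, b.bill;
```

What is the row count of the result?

11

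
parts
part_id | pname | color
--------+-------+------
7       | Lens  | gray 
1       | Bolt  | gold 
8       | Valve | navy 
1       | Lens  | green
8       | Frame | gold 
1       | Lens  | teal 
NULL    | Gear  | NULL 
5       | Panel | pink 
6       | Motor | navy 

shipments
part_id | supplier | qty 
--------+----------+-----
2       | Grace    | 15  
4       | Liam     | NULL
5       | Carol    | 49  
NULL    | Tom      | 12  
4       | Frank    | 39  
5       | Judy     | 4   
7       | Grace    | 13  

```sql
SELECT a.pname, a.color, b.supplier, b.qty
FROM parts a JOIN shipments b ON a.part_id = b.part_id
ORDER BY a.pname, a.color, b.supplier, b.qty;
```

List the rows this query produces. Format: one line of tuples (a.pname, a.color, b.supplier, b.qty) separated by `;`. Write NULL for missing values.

(Lens, gray, Grace, 13); (Panel, pink, Carol, 49); (Panel, pink, Judy, 4)

INNER JOIN keeps only pairs where the ON condition holds.
Matching on a.part_id = b.part_id. A NULL in a compared column never satisfies the condition.
Matched pairs: 3.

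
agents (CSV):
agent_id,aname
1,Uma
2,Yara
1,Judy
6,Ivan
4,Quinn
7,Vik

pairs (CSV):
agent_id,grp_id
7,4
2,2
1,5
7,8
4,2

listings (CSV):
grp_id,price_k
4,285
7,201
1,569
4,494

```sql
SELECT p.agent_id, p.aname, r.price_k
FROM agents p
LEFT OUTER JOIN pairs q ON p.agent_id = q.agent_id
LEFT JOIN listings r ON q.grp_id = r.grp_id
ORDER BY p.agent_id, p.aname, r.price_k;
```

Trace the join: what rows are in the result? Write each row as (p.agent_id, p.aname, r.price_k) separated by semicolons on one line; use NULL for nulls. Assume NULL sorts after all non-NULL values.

(1, Judy, NULL); (1, Uma, NULL); (2, Yara, NULL); (4, Quinn, NULL); (6, Ivan, NULL); (7, Vik, 285); (7, Vik, 494); (7, Vik, NULL)

Joins associate left-to-right: agents LEFT JOIN pairs on agent_id gives 7 intermediate row(s).
Then LEFT JOIN `listings r` on grp_id: each of those 7 rows is kept; rows whose q.grp_id has no match in r get NULL for r's columns.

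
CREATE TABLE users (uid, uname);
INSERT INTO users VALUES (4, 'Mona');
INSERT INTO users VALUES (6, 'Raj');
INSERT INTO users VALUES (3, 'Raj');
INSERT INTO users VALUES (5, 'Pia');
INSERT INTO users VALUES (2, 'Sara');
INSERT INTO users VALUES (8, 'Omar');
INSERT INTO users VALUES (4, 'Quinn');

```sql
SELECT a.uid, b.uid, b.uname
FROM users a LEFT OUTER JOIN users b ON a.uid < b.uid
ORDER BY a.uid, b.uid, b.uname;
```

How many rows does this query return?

LEFT JOIN keeps every row from `users a`; unmatched rows get NULL for `users b`'s columns.
Matching on a.uid < b.uid.
Matched pairs: 20; unmatched a rows kept: 1.
Total: 20 matched + 1 padded = 21 rows.

21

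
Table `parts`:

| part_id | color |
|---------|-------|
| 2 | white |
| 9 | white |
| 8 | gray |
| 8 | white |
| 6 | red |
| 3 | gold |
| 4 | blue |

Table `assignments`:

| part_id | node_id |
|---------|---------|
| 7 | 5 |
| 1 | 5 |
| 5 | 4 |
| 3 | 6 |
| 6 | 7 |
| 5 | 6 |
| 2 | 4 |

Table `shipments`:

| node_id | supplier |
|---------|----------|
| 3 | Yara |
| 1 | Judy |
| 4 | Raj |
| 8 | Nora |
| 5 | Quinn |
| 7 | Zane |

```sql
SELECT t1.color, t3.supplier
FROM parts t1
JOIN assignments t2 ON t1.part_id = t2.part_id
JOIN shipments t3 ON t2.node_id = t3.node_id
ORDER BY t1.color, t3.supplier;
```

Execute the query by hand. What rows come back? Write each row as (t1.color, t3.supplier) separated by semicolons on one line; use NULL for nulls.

(red, Zane); (white, Raj)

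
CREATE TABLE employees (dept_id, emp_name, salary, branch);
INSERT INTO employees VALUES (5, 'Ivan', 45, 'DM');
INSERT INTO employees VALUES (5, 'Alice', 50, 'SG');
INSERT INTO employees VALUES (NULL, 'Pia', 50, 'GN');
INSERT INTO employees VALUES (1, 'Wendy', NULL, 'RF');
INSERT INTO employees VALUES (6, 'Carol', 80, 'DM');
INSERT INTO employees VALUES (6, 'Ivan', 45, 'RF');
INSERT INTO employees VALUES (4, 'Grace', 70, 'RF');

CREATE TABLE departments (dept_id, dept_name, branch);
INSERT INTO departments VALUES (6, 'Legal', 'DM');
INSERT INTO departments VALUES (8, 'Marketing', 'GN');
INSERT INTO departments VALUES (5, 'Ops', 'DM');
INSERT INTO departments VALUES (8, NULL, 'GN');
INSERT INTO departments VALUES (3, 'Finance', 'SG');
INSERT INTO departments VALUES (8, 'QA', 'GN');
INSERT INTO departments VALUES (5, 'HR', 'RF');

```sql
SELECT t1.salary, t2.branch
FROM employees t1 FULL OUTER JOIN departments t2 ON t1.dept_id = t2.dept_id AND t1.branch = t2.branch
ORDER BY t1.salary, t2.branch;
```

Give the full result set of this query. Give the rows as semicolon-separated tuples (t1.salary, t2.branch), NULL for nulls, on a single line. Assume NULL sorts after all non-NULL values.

FULL OUTER JOIN keeps every row from both sides; unmatched rows get NULL for the other side's columns.
Matching on t1.dept_id = t2.dept_id AND t1.branch = t2.branch. A NULL in a compared column never satisfies the condition.
- t1 (dept_id=5, branch=DM) pairs with 1 row(s) of t2.
- t1 (dept_id=5, branch=SG) has no partner → padded with NULL.
- t1 (dept_id=NULL, branch=GN) has no partner → padded with NULL.
- t1 (dept_id=1, branch=RF) has no partner → padded with NULL.
- t1 (dept_id=6, branch=DM) pairs with 1 row(s) of t2.
- t1 (dept_id=6, branch=RF) has no partner → padded with NULL.
- t1 (dept_id=4, branch=RF) has no partner → padded with NULL.
- plus 5 unmatched t2 row(s), each kept with NULL t1 columns.

(45, DM); (45, NULL); (50, NULL); (50, NULL); (70, NULL); (80, DM); (NULL, GN); (NULL, GN); (NULL, GN); (NULL, RF); (NULL, SG); (NULL, NULL)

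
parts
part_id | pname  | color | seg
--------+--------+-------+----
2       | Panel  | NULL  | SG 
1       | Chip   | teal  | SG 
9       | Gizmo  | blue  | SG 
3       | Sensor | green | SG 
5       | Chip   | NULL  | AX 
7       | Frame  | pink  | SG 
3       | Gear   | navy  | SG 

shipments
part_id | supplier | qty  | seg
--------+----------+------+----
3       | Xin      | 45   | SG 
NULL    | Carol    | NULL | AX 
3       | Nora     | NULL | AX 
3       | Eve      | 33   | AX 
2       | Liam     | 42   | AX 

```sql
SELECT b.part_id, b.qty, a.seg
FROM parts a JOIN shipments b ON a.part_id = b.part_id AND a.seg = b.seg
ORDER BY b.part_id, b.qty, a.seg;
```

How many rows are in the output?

2

INNER JOIN keeps only pairs where the ON condition holds.
Matching on a.part_id = b.part_id AND a.seg = b.seg. A NULL in a compared column never satisfies the condition.
- part_id=2, seg=SG: no matching b row, dropped.
- part_id=1, seg=SG: no matching b row, dropped.
- part_id=9, seg=SG: no matching b row, dropped.
- part_id=3, seg=SG: 1 matching b row(s), so 1 row(s) emitted.
- part_id=5, seg=AX: no matching b row, dropped.
- part_id=7, seg=SG: no matching b row, dropped.
- part_id=3, seg=SG: 1 matching b row(s), so 1 row(s) emitted.
Total: 2 rows.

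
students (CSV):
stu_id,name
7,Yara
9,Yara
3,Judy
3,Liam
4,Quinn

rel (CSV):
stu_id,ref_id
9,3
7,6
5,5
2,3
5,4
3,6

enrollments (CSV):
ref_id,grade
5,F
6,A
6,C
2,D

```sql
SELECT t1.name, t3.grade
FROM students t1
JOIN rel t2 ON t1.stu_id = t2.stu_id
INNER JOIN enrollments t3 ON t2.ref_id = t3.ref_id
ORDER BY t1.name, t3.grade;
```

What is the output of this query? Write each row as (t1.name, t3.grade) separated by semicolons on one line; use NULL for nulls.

Joins associate left-to-right: students INNER JOIN rel on stu_id gives 4 intermediate row(s).
Then INNER JOIN `enrollments t3` on ref_id: keep only rows whose t2.ref_id appears in t3.

(Judy, A); (Judy, C); (Liam, A); (Liam, C); (Yara, A); (Yara, C)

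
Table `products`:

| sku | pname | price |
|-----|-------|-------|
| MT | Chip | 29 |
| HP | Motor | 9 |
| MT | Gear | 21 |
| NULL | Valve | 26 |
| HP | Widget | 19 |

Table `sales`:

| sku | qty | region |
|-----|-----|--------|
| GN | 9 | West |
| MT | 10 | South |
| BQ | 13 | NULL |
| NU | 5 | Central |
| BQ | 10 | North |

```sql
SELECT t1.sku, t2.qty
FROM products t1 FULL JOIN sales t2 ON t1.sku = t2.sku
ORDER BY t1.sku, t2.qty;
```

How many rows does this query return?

FULL OUTER JOIN keeps every row from both sides; unmatched rows get NULL for the other side's columns.
Matching on t1.sku = t2.sku. A NULL in a compared column never satisfies the condition.
- t1[0] sku=MT → 1 match(es) in t2 → 1 row(s).
- t1[1] sku=HP → no match; kept with NULLs on the t2 side.
- t1[2] sku=MT → 1 match(es) in t2 → 1 row(s).
- t1[3] sku=NULL → no match; kept with NULLs on the t2 side.
- t1[4] sku=HP → no match; kept with NULLs on the t2 side.
- plus 4 unmatched t2 row(s), each kept with NULL t1 columns.
Total: 2 matched + 7 padded = 9 rows.

9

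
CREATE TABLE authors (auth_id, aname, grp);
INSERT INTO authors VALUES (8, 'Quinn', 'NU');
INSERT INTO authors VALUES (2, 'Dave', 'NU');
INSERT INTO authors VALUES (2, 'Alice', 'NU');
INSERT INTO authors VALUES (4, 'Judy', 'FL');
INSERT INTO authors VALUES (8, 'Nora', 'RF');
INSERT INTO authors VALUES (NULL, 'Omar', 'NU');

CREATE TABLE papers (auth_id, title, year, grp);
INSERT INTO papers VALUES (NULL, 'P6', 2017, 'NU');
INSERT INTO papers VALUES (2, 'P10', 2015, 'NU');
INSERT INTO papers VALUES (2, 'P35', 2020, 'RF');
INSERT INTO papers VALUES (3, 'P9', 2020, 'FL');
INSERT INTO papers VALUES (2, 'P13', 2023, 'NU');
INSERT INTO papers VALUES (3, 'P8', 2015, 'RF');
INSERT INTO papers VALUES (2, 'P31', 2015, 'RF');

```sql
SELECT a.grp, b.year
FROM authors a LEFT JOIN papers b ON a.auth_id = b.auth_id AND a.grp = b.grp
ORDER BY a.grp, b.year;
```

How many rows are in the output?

LEFT JOIN keeps every row from `authors`; unmatched rows get NULL for `papers`'s columns.
Matching on a.auth_id = b.auth_id AND a.grp = b.grp. A NULL in a compared column never satisfies the condition.
Matched pairs: 4; unmatched a rows kept: 4.
Total: 4 matched + 4 padded = 8 rows.

8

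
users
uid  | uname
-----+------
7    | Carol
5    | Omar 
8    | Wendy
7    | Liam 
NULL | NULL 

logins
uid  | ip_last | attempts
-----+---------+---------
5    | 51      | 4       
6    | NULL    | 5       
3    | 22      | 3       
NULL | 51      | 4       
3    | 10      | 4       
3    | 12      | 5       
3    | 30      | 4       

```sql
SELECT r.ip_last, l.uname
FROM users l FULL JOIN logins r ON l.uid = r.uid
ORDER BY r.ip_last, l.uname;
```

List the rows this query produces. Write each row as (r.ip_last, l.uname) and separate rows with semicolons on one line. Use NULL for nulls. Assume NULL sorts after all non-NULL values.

FULL OUTER JOIN keeps every row from both sides; unmatched rows get NULL for the other side's columns.
Matching on l.uid = r.uid. A NULL in a compared column never satisfies the condition.
- uid=7: no r row matches, row kept with r columns NULL.
- uid=5: 1 matching r row(s), so 1 row(s) emitted.
- uid=8: no r row matches, row kept with r columns NULL.
- uid=7: no r row matches, row kept with r columns NULL.
- uid=NULL: no r row matches, row kept with r columns NULL.
- 6 row(s) from r found no l partner → padded with NULL.

(10, NULL); (12, NULL); (22, NULL); (30, NULL); (51, Omar); (51, NULL); (NULL, Carol); (NULL, Liam); (NULL, Wendy); (NULL, NULL); (NULL, NULL)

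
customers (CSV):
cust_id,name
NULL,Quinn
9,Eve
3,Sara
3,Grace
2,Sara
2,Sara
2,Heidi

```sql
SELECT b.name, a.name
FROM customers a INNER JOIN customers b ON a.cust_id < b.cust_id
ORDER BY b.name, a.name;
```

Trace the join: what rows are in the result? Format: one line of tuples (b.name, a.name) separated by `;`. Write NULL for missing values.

(Eve, Grace); (Eve, Heidi); (Eve, Sara); (Eve, Sara); (Eve, Sara); (Grace, Heidi); (Grace, Sara); (Grace, Sara); (Sara, Heidi); (Sara, Sara); (Sara, Sara)

INNER JOIN keeps only pairs where the ON condition holds.
Matching on a.cust_id < b.cust_id. A NULL in a compared column never satisfies the condition.
- a (cust_id=NULL) has no partner → excluded.
- a (cust_id=9) has no partner → excluded.
- a (cust_id=3) pairs with 1 row(s) of b.
- a (cust_id=3) pairs with 1 row(s) of b.
- a (cust_id=2) pairs with 3 row(s) of b.
- a (cust_id=2) pairs with 3 row(s) of b.
- a (cust_id=2) pairs with 3 row(s) of b.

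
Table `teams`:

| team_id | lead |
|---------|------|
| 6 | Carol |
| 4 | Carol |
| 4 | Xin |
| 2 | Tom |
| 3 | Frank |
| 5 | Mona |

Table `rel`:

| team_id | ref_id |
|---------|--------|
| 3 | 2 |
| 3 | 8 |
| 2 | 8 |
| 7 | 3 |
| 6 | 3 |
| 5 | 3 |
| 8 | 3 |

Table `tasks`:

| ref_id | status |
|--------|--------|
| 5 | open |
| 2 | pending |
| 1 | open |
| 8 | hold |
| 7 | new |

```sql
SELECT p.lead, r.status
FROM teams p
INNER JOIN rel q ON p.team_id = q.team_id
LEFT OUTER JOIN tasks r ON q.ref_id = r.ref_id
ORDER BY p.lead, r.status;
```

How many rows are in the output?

5

Joins associate left-to-right: teams INNER JOIN rel on team_id gives 5 intermediate row(s).
Then LEFT JOIN `tasks r` on ref_id: each of those 5 rows is kept; rows whose q.ref_id has no match in r get NULL for r's columns.
Result: 5 row(s).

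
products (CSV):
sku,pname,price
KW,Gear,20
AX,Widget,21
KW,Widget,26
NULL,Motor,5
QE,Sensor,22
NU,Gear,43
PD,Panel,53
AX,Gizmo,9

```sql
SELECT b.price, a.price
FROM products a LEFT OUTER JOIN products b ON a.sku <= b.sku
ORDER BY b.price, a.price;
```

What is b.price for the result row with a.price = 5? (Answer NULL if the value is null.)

NULL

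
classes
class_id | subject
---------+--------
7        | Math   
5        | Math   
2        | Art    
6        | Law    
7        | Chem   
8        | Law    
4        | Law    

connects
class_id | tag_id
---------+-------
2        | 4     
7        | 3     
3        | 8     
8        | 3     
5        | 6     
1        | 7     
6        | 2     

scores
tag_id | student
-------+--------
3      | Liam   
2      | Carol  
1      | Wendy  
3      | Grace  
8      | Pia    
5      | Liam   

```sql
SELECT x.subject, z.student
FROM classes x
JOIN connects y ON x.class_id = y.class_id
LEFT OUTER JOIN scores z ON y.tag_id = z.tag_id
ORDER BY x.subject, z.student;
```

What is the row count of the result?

Evaluate left to right. First `classes x INNER JOIN connects y` on class_id: 6 row(s).
Then LEFT JOIN `scores z` on tag_id: each of those 6 rows is kept; rows whose y.tag_id has no match in z get NULL for z's columns.
Result: 9 row(s).

9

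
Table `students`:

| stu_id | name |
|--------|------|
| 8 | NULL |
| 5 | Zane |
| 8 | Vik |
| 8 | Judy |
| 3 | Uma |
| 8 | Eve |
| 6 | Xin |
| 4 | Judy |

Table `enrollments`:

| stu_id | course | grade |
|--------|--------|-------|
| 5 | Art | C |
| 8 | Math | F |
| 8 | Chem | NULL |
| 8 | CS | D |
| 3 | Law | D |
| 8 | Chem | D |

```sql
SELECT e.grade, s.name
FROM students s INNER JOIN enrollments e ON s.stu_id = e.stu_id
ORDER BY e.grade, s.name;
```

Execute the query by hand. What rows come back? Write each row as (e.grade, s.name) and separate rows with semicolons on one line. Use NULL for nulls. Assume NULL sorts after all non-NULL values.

INNER JOIN keeps only pairs where the ON condition holds.
Matching on s.stu_id = e.stu_id.
Matched pairs: 18.

(C, Zane); (D, Eve); (D, Eve); (D, Judy); (D, Judy); (D, Uma); (D, Vik); (D, Vik); (D, NULL); (D, NULL); (F, Eve); (F, Judy); (F, Vik); (F, NULL); (NULL, Eve); (NULL, Judy); (NULL, Vik); (NULL, NULL)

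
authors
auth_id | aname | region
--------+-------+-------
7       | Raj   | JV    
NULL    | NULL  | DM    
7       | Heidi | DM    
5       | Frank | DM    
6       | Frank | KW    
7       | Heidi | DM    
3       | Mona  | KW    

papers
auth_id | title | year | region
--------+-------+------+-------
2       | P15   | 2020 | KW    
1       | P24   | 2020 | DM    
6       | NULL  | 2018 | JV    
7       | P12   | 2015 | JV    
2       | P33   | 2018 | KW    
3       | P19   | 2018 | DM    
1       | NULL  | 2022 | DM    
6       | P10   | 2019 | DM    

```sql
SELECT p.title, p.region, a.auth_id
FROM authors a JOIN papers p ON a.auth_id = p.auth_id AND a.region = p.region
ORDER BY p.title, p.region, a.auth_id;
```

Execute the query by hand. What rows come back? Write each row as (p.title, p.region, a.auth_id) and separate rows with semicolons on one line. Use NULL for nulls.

(P12, JV, 7)

INNER JOIN keeps only pairs where the ON condition holds.
Matching on a.auth_id = p.auth_id AND a.region = p.region. A NULL in a compared column never satisfies the condition.
- a[0] auth_id=7, region=JV → 1 match(es) in p → 1 row(s).
- a[1] auth_id=NULL, region=DM → no match; dropped.
- a[2] auth_id=7, region=DM → no match; dropped.
- a[3] auth_id=5, region=DM → no match; dropped.
- a[4] auth_id=6, region=KW → no match; dropped.
- a[5] auth_id=7, region=DM → no match; dropped.
- a[6] auth_id=3, region=KW → no match; dropped.
After projecting and ordering:
p.title | p.region | a.auth_id
P12 | JV | 7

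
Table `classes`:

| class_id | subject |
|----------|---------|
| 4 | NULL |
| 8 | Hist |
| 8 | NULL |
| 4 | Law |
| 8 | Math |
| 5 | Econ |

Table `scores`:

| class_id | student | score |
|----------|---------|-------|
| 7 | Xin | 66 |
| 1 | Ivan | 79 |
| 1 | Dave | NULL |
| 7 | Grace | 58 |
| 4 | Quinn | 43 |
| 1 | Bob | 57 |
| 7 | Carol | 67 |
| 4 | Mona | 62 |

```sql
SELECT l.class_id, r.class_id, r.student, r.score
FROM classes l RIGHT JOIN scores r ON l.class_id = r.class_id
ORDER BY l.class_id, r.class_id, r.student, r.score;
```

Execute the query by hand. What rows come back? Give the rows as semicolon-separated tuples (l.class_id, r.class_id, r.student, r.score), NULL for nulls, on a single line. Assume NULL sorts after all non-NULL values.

(4, 4, Mona, 62); (4, 4, Mona, 62); (4, 4, Quinn, 43); (4, 4, Quinn, 43); (NULL, 1, Bob, 57); (NULL, 1, Dave, NULL); (NULL, 1, Ivan, 79); (NULL, 7, Carol, 67); (NULL, 7, Grace, 58); (NULL, 7, Xin, 66)

RIGHT JOIN keeps every row from `scores`; unmatched rows get NULL for `classes`'s columns.
Matching on l.class_id = r.class_id.
Matched pairs: 4; unmatched r rows kept: 6.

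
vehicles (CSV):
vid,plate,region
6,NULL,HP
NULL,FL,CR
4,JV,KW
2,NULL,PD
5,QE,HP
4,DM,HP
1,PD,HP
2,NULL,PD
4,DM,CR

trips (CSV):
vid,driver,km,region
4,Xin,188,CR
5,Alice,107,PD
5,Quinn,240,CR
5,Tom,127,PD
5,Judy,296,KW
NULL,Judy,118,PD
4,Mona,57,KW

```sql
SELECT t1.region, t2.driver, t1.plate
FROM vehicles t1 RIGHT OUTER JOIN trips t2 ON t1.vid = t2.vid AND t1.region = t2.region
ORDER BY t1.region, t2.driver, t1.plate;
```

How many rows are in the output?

7

RIGHT JOIN keeps every row from `trips`; unmatched rows get NULL for `vehicles`'s columns.
Matching on t1.vid = t2.vid AND t1.region = t2.region. A NULL in a compared column never satisfies the condition.
- t1[0] vid=6, region=HP → no match.
- t1[1] vid=NULL, region=CR → no match.
- t1[2] vid=4, region=KW → 1 match(es) in t2 → 1 row(s).
- t1[3] vid=2, region=PD → no match.
- t1[4] vid=5, region=HP → no match.
- t1[5] vid=4, region=HP → no match.
- t1[6] vid=1, region=HP → no match.
- t1[7] vid=2, region=PD → no match.
- t1[8] vid=4, region=CR → 1 match(es) in t2 → 1 row(s).
- plus 5 unmatched t2 row(s), each kept with NULL t1 columns.
Total: 2 matched + 5 padded = 7 rows.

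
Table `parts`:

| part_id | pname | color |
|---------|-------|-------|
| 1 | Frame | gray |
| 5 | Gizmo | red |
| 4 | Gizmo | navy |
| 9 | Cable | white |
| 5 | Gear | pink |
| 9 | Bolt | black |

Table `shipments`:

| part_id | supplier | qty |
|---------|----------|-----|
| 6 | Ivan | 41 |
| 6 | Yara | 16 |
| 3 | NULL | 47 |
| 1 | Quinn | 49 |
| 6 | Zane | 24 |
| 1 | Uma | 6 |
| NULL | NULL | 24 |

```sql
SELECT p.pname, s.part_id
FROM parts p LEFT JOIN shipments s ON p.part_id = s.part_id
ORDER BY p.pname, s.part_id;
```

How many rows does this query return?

7

LEFT JOIN keeps every row from `parts`; unmatched rows get NULL for `shipments`'s columns.
Matching on p.part_id = s.part_id. A NULL in a compared column never satisfies the condition.
- p[0] part_id=1 → 2 match(es) in s → 2 row(s).
- p[1] part_id=5 → no match; kept with NULLs on the s side.
- p[2] part_id=4 → no match; kept with NULLs on the s side.
- p[3] part_id=9 → no match; kept with NULLs on the s side.
- p[4] part_id=5 → no match; kept with NULLs on the s side.
- p[5] part_id=9 → no match; kept with NULLs on the s side.
Total: 2 matched + 5 padded = 7 rows.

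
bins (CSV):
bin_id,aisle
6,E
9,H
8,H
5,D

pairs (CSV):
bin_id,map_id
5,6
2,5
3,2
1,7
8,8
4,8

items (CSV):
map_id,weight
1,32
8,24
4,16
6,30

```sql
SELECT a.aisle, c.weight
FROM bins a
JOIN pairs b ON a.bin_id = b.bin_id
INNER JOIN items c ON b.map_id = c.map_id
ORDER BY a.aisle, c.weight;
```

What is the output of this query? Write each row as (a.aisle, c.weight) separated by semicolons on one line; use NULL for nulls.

(D, 30); (H, 24)

Step 1 — a INNER JOIN b on bin_id → 2 row(s).
Then INNER JOIN `items c` on map_id: keep only rows whose b.map_id appears in c.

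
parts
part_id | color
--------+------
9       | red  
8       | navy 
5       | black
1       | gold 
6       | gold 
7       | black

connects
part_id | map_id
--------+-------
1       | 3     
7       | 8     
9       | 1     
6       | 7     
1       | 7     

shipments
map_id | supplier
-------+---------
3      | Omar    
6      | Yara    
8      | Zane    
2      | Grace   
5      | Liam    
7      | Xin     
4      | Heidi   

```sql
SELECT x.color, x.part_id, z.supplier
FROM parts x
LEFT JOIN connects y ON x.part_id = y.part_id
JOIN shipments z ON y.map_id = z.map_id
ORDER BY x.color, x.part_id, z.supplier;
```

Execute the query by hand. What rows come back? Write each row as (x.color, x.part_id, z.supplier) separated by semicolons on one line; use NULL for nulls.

(black, 7, Zane); (gold, 1, Omar); (gold, 1, Xin); (gold, 6, Xin)

Joins associate left-to-right: parts LEFT JOIN connects on part_id gives 7 intermediate row(s).
Then INNER JOIN `shipments z` on map_id: keep only rows whose y.map_id appears in z.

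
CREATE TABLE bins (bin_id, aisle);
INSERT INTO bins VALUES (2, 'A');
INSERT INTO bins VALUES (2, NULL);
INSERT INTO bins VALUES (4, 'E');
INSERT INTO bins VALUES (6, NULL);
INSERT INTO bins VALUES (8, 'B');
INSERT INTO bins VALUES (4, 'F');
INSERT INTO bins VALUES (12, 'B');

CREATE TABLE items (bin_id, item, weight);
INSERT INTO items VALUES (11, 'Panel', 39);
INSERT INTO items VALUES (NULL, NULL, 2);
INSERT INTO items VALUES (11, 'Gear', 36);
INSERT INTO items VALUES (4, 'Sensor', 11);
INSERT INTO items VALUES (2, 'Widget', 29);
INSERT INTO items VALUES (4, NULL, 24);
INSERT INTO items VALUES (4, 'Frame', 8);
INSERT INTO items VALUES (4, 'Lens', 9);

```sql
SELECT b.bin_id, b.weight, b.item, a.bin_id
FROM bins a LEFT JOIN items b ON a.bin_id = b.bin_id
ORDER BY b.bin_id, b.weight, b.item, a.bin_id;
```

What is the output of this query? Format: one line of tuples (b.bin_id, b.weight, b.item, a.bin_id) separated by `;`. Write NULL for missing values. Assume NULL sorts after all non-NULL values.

LEFT JOIN keeps every row from `bins`; unmatched rows get NULL for `items`'s columns.
Matching on a.bin_id = b.bin_id. A NULL in a compared column never satisfies the condition.
- bin_id=2: 1 matching b row(s), so 1 row(s) emitted.
- bin_id=2: 1 matching b row(s), so 1 row(s) emitted.
- bin_id=4: 4 matching b row(s), so 4 row(s) emitted.
- bin_id=6: no b row matches, row kept with b columns NULL.
- bin_id=8: no b row matches, row kept with b columns NULL.
- bin_id=4: 4 matching b row(s), so 4 row(s) emitted.
- bin_id=12: no b row matches, row kept with b columns NULL.

(2, 29, Widget, 2); (2, 29, Widget, 2); (4, 8, Frame, 4); (4, 8, Frame, 4); (4, 9, Lens, 4); (4, 9, Lens, 4); (4, 11, Sensor, 4); (4, 11, Sensor, 4); (4, 24, NULL, 4); (4, 24, NULL, 4); (NULL, NULL, NULL, 6); (NULL, NULL, NULL, 8); (NULL, NULL, NULL, 12)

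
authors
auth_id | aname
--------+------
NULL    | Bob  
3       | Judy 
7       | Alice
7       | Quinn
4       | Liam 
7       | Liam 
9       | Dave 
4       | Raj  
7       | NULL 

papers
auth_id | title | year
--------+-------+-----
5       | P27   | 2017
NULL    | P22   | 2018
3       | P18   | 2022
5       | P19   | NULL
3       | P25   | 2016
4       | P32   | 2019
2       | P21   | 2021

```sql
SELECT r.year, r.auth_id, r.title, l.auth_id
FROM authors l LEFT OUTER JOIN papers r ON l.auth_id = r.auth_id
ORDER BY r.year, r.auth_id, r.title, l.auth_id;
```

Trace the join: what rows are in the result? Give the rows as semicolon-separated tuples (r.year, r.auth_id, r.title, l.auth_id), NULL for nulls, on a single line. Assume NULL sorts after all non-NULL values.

LEFT JOIN keeps every row from `authors`; unmatched rows get NULL for `papers`'s columns.
Matching on l.auth_id = r.auth_id. A NULL in a compared column never satisfies the condition.
- l[0] auth_id=NULL → no match; kept with NULLs on the r side.
- l[1] auth_id=3 → 2 match(es) in r → 2 row(s).
- l[2] auth_id=7 → no match; kept with NULLs on the r side.
- l[3] auth_id=7 → no match; kept with NULLs on the r side.
- l[4] auth_id=4 → 1 match(es) in r → 1 row(s).
- l[5] auth_id=7 → no match; kept with NULLs on the r side.
- l[6] auth_id=9 → no match; kept with NULLs on the r side.
- l[7] auth_id=4 → 1 match(es) in r → 1 row(s).
- l[8] auth_id=7 → no match; kept with NULLs on the r side.
After projecting and ordering:
r.year | r.auth_id | r.title | l.auth_id
2016 | 3 | P25 | 3
2019 | 4 | P32 | 4
2019 | 4 | P32 | 4
2022 | 3 | P18 | 3
NULL | NULL | NULL | 7
NULL | NULL | NULL | 7
NULL | NULL | NULL | 7
NULL | NULL | NULL | 7
NULL | NULL | NULL | 9
NULL | NULL | NULL | NULL

(2016, 3, P25, 3); (2019, 4, P32, 4); (2019, 4, P32, 4); (2022, 3, P18, 3); (NULL, NULL, NULL, 7); (NULL, NULL, NULL, 7); (NULL, NULL, NULL, 7); (NULL, NULL, NULL, 7); (NULL, NULL, NULL, 9); (NULL, NULL, NULL, NULL)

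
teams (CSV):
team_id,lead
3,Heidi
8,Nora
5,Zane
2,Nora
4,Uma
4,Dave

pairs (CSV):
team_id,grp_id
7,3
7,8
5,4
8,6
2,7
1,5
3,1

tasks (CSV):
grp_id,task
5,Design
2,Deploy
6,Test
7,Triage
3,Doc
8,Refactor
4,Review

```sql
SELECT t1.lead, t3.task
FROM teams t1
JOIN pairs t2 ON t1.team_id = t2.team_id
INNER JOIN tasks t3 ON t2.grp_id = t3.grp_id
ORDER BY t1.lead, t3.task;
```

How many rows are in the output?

3

Step 1 — t1 INNER JOIN t2 on team_id → 4 row(s).
Then INNER JOIN `tasks t3` on grp_id: keep only rows whose t2.grp_id appears in t3.
Result: 3 row(s).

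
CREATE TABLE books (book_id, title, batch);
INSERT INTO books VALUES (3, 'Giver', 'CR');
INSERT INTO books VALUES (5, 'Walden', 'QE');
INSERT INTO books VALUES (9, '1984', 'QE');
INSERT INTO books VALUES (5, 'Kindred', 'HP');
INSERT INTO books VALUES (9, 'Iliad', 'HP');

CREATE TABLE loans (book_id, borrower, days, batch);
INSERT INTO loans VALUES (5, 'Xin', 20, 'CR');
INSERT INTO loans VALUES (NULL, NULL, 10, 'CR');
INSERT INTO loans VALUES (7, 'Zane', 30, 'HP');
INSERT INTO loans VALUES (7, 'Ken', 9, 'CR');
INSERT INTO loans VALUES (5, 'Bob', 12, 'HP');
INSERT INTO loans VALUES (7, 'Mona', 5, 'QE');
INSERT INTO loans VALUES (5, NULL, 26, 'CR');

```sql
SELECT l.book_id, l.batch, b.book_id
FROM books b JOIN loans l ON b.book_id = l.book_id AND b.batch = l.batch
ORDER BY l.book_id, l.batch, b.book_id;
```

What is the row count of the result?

1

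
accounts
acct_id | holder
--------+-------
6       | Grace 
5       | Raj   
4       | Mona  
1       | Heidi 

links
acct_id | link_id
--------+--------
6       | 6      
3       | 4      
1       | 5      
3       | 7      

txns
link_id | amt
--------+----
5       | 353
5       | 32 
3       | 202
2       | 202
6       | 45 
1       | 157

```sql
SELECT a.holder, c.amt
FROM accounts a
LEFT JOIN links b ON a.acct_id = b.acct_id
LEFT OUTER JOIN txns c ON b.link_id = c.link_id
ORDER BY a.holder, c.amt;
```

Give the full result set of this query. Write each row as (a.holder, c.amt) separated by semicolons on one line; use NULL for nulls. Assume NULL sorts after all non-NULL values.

(Grace, 45); (Heidi, 32); (Heidi, 353); (Mona, NULL); (Raj, NULL)

Step 1 — a LEFT JOIN b on acct_id → 4 row(s).
Then LEFT JOIN `txns c` on link_id: each of those 4 rows is kept; rows whose b.link_id has no match in c get NULL for c's columns.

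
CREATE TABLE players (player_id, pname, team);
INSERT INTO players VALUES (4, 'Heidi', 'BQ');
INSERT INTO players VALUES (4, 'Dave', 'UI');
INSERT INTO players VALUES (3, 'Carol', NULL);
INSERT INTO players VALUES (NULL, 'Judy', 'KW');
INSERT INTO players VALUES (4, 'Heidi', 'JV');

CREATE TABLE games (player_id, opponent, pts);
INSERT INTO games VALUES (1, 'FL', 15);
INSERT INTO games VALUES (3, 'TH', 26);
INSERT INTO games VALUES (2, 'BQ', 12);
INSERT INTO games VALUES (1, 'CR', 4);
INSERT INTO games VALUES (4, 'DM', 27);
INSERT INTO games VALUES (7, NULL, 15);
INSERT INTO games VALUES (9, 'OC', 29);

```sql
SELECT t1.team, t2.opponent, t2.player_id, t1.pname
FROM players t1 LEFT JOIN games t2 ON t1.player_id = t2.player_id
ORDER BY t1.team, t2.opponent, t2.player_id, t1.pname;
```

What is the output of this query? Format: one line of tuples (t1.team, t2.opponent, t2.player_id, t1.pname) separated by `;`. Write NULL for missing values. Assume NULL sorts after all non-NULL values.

(BQ, DM, 4, Heidi); (JV, DM, 4, Heidi); (KW, NULL, NULL, Judy); (UI, DM, 4, Dave); (NULL, TH, 3, Carol)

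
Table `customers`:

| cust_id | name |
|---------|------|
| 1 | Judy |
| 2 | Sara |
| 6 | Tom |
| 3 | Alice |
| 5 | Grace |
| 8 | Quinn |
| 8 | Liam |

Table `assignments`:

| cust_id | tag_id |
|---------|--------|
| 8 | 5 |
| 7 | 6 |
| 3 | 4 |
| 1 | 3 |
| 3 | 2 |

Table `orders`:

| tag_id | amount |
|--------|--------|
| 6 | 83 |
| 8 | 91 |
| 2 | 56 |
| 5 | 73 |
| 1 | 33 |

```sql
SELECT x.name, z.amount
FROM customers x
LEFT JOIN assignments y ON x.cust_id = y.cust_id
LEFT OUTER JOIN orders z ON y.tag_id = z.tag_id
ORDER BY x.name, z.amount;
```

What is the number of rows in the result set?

Evaluate left to right. First `customers x LEFT JOIN assignments y` on cust_id: 8 row(s).
Then LEFT JOIN `orders z` on tag_id: each of those 8 rows is kept; rows whose y.tag_id has no match in z get NULL for z's columns.
Result: 8 row(s).

8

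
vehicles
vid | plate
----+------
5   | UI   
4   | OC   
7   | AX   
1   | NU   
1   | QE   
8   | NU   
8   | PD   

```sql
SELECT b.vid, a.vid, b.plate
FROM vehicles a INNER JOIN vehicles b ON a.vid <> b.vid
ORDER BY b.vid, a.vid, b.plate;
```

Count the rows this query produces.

38

INNER JOIN keeps only pairs where the ON condition holds.
Matching on a.vid <> b.vid.
Matched pairs: 38.
Total: 38 rows.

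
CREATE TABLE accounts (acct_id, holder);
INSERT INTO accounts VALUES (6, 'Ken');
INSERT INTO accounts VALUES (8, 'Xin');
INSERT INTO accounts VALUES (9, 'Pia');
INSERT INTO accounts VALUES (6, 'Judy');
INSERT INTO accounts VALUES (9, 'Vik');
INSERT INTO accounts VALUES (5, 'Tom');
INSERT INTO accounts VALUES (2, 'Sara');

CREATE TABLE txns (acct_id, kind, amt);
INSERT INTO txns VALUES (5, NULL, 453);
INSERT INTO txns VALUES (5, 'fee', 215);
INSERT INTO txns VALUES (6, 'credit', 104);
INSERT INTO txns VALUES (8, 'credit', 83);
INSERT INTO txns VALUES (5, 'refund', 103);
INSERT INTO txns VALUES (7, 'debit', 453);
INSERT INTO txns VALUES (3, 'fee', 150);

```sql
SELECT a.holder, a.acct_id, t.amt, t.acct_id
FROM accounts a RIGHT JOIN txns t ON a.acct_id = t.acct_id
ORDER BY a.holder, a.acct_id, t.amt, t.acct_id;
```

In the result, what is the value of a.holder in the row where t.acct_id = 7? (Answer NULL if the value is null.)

NULL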